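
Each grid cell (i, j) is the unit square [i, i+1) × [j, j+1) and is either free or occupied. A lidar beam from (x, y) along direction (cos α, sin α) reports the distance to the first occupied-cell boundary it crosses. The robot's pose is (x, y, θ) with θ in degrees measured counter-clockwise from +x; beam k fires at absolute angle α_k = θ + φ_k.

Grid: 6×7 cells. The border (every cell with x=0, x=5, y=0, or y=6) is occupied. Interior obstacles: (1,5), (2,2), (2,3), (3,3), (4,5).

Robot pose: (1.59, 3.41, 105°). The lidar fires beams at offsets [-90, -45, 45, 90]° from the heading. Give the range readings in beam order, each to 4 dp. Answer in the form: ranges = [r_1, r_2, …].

ranges = [0.4245, 2.9907, 0.6813, 0.6108]

beam 1: φ=-90°, α=15°
  d=(0.9659,0.2588)  start (1,3)  tX=0.4245 tY=2.2796  stride 1/|dx|=1.0353 1/|dy|=3.8637
    cross x-line → (2,3), t=0.4245 (wall)
  → r_1 = 0.4245
beam 2: φ=-45°, α=60°
  d=(0.5000,0.8660)  start (1,3)  tX=0.8200 tY=0.6813  stride 1/|dx|=2.0000 1/|dy|=1.1547
    cross y-line → (1,4), t=0.6813
    cross x-line → (2,4), t=0.8200
    cross y-line → (2,5), t=1.8360
    cross x-line → (3,5), t=2.8200
    cross y-line → (3,6), t=2.9907 (wall)
  → r_2 = 2.9907
beam 3: φ=45°, α=150°
  d=(-0.8660,0.5000)  start (1,3)  tX=0.6813 tY=1.1800  stride 1/|dx|=1.1547 1/|dy|=2.0000
    cross x-line → (0,3), t=0.6813 (wall)
  → r_3 = 0.6813
beam 4: φ=90°, α=195°
  d=(-0.9659,-0.2588)  start (1,3)  tX=0.6108 tY=1.5841  stride 1/|dx|=1.0353 1/|dy|=3.8637
    cross x-line → (0,3), t=0.6108 (wall)
  → r_4 = 0.6108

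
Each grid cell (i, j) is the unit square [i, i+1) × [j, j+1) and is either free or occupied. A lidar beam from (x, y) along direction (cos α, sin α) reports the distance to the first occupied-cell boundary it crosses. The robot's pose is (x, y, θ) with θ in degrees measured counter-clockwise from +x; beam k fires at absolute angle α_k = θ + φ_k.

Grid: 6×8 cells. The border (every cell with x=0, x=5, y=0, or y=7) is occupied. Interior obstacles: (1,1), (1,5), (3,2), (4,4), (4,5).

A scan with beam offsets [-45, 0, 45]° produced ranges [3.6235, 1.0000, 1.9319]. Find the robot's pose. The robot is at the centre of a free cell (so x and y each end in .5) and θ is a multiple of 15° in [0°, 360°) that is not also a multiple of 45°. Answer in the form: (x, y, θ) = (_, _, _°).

(x, y, θ) = (4.5, 3.5, 240°)

Candidates: 19 free-cell centres × 16 headings = 304 poses. Raycast each; keep the one whose scan matches to 4 dp.
  (1.5, 6.5, 60°): beam 1 = 1.9319 ≠ 3.6235 ✗
  (1.5, 3.5, 345°): beam 1 = 2.8868 ≠ 3.6235 ✗
  (3.5, 4.5, 165°): beam 1 = 2.8868 ≠ 3.6235 ✗
  …
  (4.5, 3.5, 240°): r_1=3.6235, r_2=1.0000, r_3=1.9319 — all match ✓
Unique over the lattice → pose = (4.5, 3.5, 240°).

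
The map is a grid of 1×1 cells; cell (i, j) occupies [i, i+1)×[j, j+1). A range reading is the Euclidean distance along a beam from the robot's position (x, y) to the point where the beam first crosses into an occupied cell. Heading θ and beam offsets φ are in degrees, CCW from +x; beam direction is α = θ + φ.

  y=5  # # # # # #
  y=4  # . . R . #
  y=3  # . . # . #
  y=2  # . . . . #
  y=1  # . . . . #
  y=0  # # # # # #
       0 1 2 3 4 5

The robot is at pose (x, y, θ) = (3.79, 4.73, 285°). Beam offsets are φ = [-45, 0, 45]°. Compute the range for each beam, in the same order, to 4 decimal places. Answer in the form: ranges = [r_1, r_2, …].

beam 1: φ=-45°, α=240°
  cosα=-0.5000 sinα=-0.8660 | (3,4) | tMaxX 1.5800 tMaxY 0.8429 | tΔX 2.0000 tΔY 1.1547
    t=0.8429 [y] (3,3) — stop
  → r_1 = 0.8429
beam 2: φ=0°, α=285°
  cosα=0.2588 sinα=-0.9659 | (3,4) | tMaxX 0.8114 tMaxY 0.7558 | tΔX 3.8637 tΔY 1.0353
    t=0.7558 [y] (3,3) — stop
  → r_2 = 0.7558
beam 3: φ=45°, α=330°
  cosα=0.8660 sinα=-0.5000 | (3,4) | tMaxX 0.2425 tMaxY 1.4600 | tΔX 1.1547 tΔY 2.0000
    t=0.2425 [x] (4,4)
    t=1.3972 [x] (5,4) — stop
  → r_3 = 1.3972

ranges = [0.8429, 0.7558, 1.3972]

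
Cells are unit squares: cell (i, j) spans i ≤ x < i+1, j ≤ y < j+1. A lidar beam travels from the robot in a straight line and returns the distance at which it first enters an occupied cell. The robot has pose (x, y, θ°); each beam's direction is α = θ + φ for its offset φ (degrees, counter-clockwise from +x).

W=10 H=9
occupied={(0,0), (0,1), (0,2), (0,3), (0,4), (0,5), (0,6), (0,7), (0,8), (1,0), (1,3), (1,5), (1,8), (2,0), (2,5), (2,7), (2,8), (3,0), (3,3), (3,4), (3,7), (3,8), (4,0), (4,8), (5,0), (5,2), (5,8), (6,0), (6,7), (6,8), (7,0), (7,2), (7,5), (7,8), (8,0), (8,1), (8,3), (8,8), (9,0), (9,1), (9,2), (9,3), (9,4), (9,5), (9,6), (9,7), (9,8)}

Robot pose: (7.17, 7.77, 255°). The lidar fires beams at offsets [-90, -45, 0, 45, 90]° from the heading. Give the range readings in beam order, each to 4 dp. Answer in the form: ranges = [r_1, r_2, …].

ranges = [0.1760, 0.1963, 0.6568, 3.6600, 1.8946]

beam 1: φ=-90°, α=165°
  dir = (cos 165°, sin 165°) = (-0.9659, 0.2588); from cell (7,7)
  next x-line at t=0.1760, next y-line at t=0.8887; Δt_x=1.0353, Δt_y=3.8637
    x: enter (6,7) at t=0.1760 ← occupied
  → r_1 = 0.1760
beam 2: φ=-45°, α=210°
  dir = (cos 210°, sin 210°) = (-0.8660, -0.5000); from cell (7,7)
  next x-line at t=0.1963, next y-line at t=1.5400; Δt_x=1.1547, Δt_y=2.0000
    x: enter (6,7) at t=0.1963 ← occupied
  → r_2 = 0.1963
beam 3: φ=0°, α=255°
  dir = (cos 255°, sin 255°) = (-0.2588, -0.9659); from cell (7,7)
  next x-line at t=0.6568, next y-line at t=0.7972; Δt_x=3.8637, Δt_y=1.0353
    x: enter (6,7) at t=0.6568 ← occupied
  → r_3 = 0.6568
beam 4: φ=45°, α=300°
  dir = (cos 300°, sin 300°) = (0.5000, -0.8660); from cell (7,7)
  next x-line at t=1.6600, next y-line at t=0.8891; Δt_x=2.0000, Δt_y=1.1547
    y: enter (7,6) at t=0.8891
    x: enter (8,6) at t=1.6600
    y: enter (8,5) at t=2.0438
    y: enter (8,4) at t=3.1985
    x: enter (9,4) at t=3.6600 ← occupied
  → r_4 = 3.6600
beam 5: φ=90°, α=345°
  dir = (cos 345°, sin 345°) = (0.9659, -0.2588); from cell (7,7)
  next x-line at t=0.8593, next y-line at t=2.9751; Δt_x=1.0353, Δt_y=3.8637
    x: enter (8,7) at t=0.8593
    x: enter (9,7) at t=1.8946 ← occupied
  → r_5 = 1.8946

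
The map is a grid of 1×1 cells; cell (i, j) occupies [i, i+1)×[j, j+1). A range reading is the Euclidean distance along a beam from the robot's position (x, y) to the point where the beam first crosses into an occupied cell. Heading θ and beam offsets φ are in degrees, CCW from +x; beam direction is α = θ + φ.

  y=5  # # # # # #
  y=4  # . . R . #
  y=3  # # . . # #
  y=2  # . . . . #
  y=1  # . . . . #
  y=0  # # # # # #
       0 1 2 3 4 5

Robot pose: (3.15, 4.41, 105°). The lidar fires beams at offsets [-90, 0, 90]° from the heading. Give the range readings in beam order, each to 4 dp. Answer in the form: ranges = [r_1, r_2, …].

beam 1: φ=-90°, α=15°
  dir = (cos 15°, sin 15°) = (0.9659, 0.2588); from cell (3,4)
  next x-line at t=0.8800, next y-line at t=2.2796; Δt_x=1.0353, Δt_y=3.8637
    x: enter (4,4) at t=0.8800
    x: enter (5,4) at t=1.9153 ← occupied
  → r_1 = 1.9153
beam 2: φ=0°, α=105°
  dir = (cos 105°, sin 105°) = (-0.2588, 0.9659); from cell (3,4)
  next x-line at t=0.5796, next y-line at t=0.6108; Δt_x=3.8637, Δt_y=1.0353
    x: enter (2,4) at t=0.5796
    y: enter (2,5) at t=0.6108 ← occupied
  → r_2 = 0.6108
beam 3: φ=90°, α=195°
  dir = (cos 195°, sin 195°) = (-0.9659, -0.2588); from cell (3,4)
  next x-line at t=0.1553, next y-line at t=1.5841; Δt_x=1.0353, Δt_y=3.8637
    x: enter (2,4) at t=0.1553
    x: enter (1,4) at t=1.1906
    y: enter (1,3) at t=1.5841 ← occupied
  → r_3 = 1.5841

ranges = [1.9153, 0.6108, 1.5841]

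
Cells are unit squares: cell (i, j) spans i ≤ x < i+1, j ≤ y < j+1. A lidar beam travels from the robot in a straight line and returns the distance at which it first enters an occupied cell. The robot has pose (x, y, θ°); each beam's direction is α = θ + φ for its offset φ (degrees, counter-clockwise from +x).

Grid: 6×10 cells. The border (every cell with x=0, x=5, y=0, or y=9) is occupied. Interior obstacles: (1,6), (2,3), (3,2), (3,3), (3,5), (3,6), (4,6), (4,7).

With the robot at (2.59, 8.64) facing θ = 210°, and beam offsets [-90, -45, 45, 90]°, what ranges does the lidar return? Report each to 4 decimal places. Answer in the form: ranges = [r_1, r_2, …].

ranges = [0.4157, 1.3909, 2.2796, 1.8937]

beam 1: φ=-90°, α=120°
  dir = (cos 120°, sin 120°) = (-0.5000, 0.8660); from cell (2,8)
  next x-line at t=1.1800, next y-line at t=0.4157; Δt_x=2.0000, Δt_y=1.1547
    y: enter (2,9) at t=0.4157 ← occupied
  → r_1 = 0.4157
beam 2: φ=-45°, α=165°
  dir = (cos 165°, sin 165°) = (-0.9659, 0.2588); from cell (2,8)
  next x-line at t=0.6108, next y-line at t=1.3909; Δt_x=1.0353, Δt_y=3.8637
    x: enter (1,8) at t=0.6108
    y: enter (1,9) at t=1.3909 ← occupied
  → r_2 = 1.3909
beam 3: φ=45°, α=255°
  dir = (cos 255°, sin 255°) = (-0.2588, -0.9659); from cell (2,8)
  next x-line at t=2.2796, next y-line at t=0.6626; Δt_x=3.8637, Δt_y=1.0353
    y: enter (2,7) at t=0.6626
    y: enter (2,6) at t=1.6979
    x: enter (1,6) at t=2.2796 ← occupied
  → r_3 = 2.2796
beam 4: φ=90°, α=300°
  dir = (cos 300°, sin 300°) = (0.5000, -0.8660); from cell (2,8)
  next x-line at t=0.8200, next y-line at t=0.7390; Δt_x=2.0000, Δt_y=1.1547
    y: enter (2,7) at t=0.7390
    x: enter (3,7) at t=0.8200
    y: enter (3,6) at t=1.8937 ← occupied
  → r_4 = 1.8937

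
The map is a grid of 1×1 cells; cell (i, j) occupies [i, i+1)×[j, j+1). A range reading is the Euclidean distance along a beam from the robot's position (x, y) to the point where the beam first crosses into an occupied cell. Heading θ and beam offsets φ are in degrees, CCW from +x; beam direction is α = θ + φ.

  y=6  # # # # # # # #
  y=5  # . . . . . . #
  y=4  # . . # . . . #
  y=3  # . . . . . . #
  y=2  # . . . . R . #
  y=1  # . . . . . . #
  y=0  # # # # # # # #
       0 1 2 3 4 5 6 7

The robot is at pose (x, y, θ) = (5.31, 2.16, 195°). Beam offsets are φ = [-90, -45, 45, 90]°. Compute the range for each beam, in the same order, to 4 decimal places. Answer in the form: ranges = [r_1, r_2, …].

beam 1: φ=-90°, α=105°
  cosα=-0.2588 sinα=0.9659 | (5,2) | tMaxX 1.1977 tMaxY 0.8696 | tΔX 3.8637 tΔY 1.0353
    t=0.8696 [y] (5,3)
    t=1.1977 [x] (4,3)
    t=1.9049 [y] (4,4)
    t=2.9402 [y] (4,5)
    t=3.9755 [y] (4,6) — stop
  → r_1 = 3.9755
beam 2: φ=-45°, α=150°
  cosα=-0.8660 sinα=0.5000 | (5,2) | tMaxX 0.3580 tMaxY 1.6800 | tΔX 1.1547 tΔY 2.0000
    t=0.3580 [x] (4,2)
    t=1.5127 [x] (3,2)
    t=1.6800 [y] (3,3)
    t=2.6674 [x] (2,3)
    t=3.6800 [y] (2,4)
    t=3.8221 [x] (1,4)
    t=4.9768 [x] (0,4) — stop
  → r_2 = 4.9768
beam 3: φ=45°, α=240°
  cosα=-0.5000 sinα=-0.8660 | (5,2) | tMaxX 0.6200 tMaxY 0.1848 | tΔX 2.0000 tΔY 1.1547
    t=0.1848 [y] (5,1)
    t=0.6200 [x] (4,1)
    t=1.3395 [y] (4,0) — stop
  → r_3 = 1.3395
beam 4: φ=90°, α=285°
  cosα=0.2588 sinα=-0.9659 | (5,2) | tMaxX 2.6660 tMaxY 0.1656 | tΔX 3.8637 tΔY 1.0353
    t=0.1656 [y] (5,1)
    t=1.2009 [y] (5,0) — stop
  → r_4 = 1.2009

ranges = [3.9755, 4.9768, 1.3395, 1.2009]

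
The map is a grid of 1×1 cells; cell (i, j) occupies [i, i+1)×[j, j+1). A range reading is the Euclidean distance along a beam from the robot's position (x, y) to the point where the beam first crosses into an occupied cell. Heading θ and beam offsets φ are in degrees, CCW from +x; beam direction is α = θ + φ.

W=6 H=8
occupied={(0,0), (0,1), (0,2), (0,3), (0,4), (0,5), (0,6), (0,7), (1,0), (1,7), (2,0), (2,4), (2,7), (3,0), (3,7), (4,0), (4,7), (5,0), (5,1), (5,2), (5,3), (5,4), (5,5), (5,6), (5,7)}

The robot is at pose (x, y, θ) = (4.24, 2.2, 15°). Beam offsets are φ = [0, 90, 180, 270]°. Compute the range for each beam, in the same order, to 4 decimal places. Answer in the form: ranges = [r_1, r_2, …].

beam 1: φ=0°, α=15°
  dir = (cos 15°, sin 15°) = (0.9659, 0.2588); from cell (4,2)
  next x-line at t=0.7868, next y-line at t=3.0910; Δt_x=1.0353, Δt_y=3.8637
    x: enter (5,2) at t=0.7868 ← occupied
  → r_1 = 0.7868
beam 2: φ=90°, α=105°
  dir = (cos 105°, sin 105°) = (-0.2588, 0.9659); from cell (4,2)
  next x-line at t=0.9273, next y-line at t=0.8282; Δt_x=3.8637, Δt_y=1.0353
    y: enter (4,3) at t=0.8282
    x: enter (3,3) at t=0.9273
    y: enter (3,4) at t=1.8635
    y: enter (3,5) at t=2.8988
    y: enter (3,6) at t=3.9340
    x: enter (2,6) at t=4.7910
    y: enter (2,7) at t=4.9693 ← occupied
  → r_2 = 4.9693
beam 3: φ=180°, α=195°
  dir = (cos 195°, sin 195°) = (-0.9659, -0.2588); from cell (4,2)
  next x-line at t=0.2485, next y-line at t=0.7727; Δt_x=1.0353, Δt_y=3.8637
    x: enter (3,2) at t=0.2485
    y: enter (3,1) at t=0.7727
    x: enter (2,1) at t=1.2837
    x: enter (1,1) at t=2.3190
    x: enter (0,1) at t=3.3543 ← occupied
  → r_3 = 3.3543
beam 4: φ=270°, α=285°
  dir = (cos 285°, sin 285°) = (0.2588, -0.9659); from cell (4,2)
  next x-line at t=2.9364, next y-line at t=0.2071; Δt_x=3.8637, Δt_y=1.0353
    y: enter (4,1) at t=0.2071
    y: enter (4,0) at t=1.2423 ← occupied
  → r_4 = 1.2423

ranges = [0.7868, 4.9693, 3.3543, 1.2423]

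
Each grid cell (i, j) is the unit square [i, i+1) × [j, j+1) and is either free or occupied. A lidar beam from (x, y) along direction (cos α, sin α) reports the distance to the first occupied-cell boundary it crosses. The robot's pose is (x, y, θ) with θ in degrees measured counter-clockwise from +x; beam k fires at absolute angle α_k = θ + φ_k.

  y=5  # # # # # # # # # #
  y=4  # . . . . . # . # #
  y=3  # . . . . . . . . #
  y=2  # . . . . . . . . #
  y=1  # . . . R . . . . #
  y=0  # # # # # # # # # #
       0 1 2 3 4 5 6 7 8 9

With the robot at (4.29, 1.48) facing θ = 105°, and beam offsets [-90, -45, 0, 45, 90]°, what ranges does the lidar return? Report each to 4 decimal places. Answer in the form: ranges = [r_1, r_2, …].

beam 1: φ=-90°, α=15°
  direction (0.9659, 0.2588); cell (4,1); t to first gridline: x 0.7350, y 2.0091 (then +1.0353 / +3.8637)
    (5,1) via x @ 0.7350
    (6,1) via x @ 1.7703
    (6,2) via y @ 2.0091
    (7,2) via x @ 2.8056
    (8,2) via x @ 3.8409
    (9,2) via x @ 4.8762  # hit
  → r_1 = 4.8762
beam 2: φ=-45°, α=60°
  direction (0.5000, 0.8660); cell (4,1); t to first gridline: x 1.4200, y 0.6004 (then +2.0000 / +1.1547)
    (4,2) via y @ 0.6004
    (5,2) via x @ 1.4200
    (5,3) via y @ 1.7551
    (5,4) via y @ 2.9098
    (6,4) via x @ 3.4200  # hit
  → r_2 = 3.4200
beam 3: φ=0°, α=105°
  direction (-0.2588, 0.9659); cell (4,1); t to first gridline: x 1.1205, y 0.5383 (then +3.8637 / +1.0353)
    (4,2) via y @ 0.5383
    (3,2) via x @ 1.1205
    (3,3) via y @ 1.5736
    (3,4) via y @ 2.6089
    (3,5) via y @ 3.6442  # hit
  → r_3 = 3.6442
beam 4: φ=45°, α=150°
  direction (-0.8660, 0.5000); cell (4,1); t to first gridline: x 0.3349, y 1.0400 (then +1.1547 / +2.0000)
    (3,1) via x @ 0.3349
    (3,2) via y @ 1.0400
    (2,2) via x @ 1.4896
    (1,2) via x @ 2.6443
    (1,3) via y @ 3.0400
    (0,3) via x @ 3.7990  # hit
  → r_4 = 3.7990
beam 5: φ=90°, α=195°
  direction (-0.9659, -0.2588); cell (4,1); t to first gridline: x 0.3002, y 1.8546 (then +1.0353 / +3.8637)
    (3,1) via x @ 0.3002
    (2,1) via x @ 1.3355
    (2,0) via y @ 1.8546  # hit
  → r_5 = 1.8546

ranges = [4.8762, 3.4200, 3.6442, 3.7990, 1.8546]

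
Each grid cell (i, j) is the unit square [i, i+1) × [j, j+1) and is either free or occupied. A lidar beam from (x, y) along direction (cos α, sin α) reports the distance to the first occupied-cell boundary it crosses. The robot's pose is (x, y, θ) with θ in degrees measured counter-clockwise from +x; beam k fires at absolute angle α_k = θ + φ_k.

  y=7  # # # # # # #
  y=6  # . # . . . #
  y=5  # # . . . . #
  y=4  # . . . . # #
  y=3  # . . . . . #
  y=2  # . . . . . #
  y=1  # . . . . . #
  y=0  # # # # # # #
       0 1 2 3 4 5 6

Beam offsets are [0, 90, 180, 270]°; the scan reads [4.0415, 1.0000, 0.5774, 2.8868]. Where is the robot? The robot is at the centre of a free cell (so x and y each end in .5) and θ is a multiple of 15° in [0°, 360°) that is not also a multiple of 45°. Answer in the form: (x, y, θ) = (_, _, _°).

(x, y, θ) = (3.5, 1.5, 120°)

Enumerate (i+0.5, j+0.5, θ) over the 27 free cells and 16 admissible headings. For each, cast all 4 beams and compare to the given ranges.
  (3.5, 2.5, 210°): beam 1 = 2.8868 ≠ 4.0415 ✗
  (3.5, 3.5, 120°): beam 1 = 2.8868 ≠ 4.0415 ✗
  (3.5, 5.5, 165°): beam 1 = 1.5529 ≠ 4.0415 ✗
  …
  (3.5, 1.5, 120°): r_1=4.0415, r_2=1.0000, r_3=0.5774, r_4=2.8868 — all match ✓
Only this pose fits every beam.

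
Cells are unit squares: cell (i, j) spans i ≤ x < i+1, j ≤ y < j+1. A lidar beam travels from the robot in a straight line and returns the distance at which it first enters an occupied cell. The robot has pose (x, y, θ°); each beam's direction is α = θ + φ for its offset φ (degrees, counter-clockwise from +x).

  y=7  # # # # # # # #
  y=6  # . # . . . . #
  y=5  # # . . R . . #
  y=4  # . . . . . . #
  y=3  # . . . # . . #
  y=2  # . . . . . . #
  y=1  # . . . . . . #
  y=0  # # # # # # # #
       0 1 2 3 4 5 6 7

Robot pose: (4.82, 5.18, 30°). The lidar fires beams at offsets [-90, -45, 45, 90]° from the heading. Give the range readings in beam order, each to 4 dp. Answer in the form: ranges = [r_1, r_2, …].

ranges = [4.3600, 2.2569, 1.8842, 2.1016]

beam 1: φ=-90°, α=300°
  direction (0.5000, -0.8660); cell (4,5); t to first gridline: x 0.3600, y 0.2078 (then +2.0000 / +1.1547)
    (4,4) via y @ 0.2078
    (5,4) via x @ 0.3600
    (5,3) via y @ 1.3625
    (6,3) via x @ 2.3600
    (6,2) via y @ 2.5172
    (6,1) via y @ 3.6719
    (7,1) via x @ 4.3600  # hit
  → r_1 = 4.3600
beam 2: φ=-45°, α=345°
  direction (0.9659, -0.2588); cell (4,5); t to first gridline: x 0.1863, y 0.6955 (then +1.0353 / +3.8637)
    (5,5) via x @ 0.1863
    (5,4) via y @ 0.6955
    (6,4) via x @ 1.2216
    (7,4) via x @ 2.2569  # hit
  → r_2 = 2.2569
beam 3: φ=45°, α=75°
  direction (0.2588, 0.9659); cell (4,5); t to first gridline: x 0.6955, y 0.8489 (then +3.8637 / +1.0353)
    (5,5) via x @ 0.6955
    (5,6) via y @ 0.8489
    (5,7) via y @ 1.8842  # hit
  → r_3 = 1.8842
beam 4: φ=90°, α=120°
  direction (-0.5000, 0.8660); cell (4,5); t to first gridline: x 1.6400, y 0.9469 (then +2.0000 / +1.1547)
    (4,6) via y @ 0.9469
    (3,6) via x @ 1.6400
    (3,7) via y @ 2.1016  # hit
  → r_4 = 2.1016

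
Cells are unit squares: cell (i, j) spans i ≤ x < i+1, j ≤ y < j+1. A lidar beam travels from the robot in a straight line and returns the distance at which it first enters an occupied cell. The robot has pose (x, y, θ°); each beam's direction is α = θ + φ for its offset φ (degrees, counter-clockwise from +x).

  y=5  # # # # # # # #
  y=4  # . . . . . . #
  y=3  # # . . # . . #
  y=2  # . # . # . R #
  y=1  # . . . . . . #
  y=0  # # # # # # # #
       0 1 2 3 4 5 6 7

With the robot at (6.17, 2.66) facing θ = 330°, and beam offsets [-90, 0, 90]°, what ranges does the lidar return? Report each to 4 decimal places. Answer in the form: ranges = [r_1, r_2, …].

ranges = [1.9168, 0.9584, 1.6600]

beam 1: φ=-90°, α=240°
  d=(-0.5000,-0.8660)  start (6,2)  tX=0.3400 tY=0.7621  stride 1/|dx|=2.0000 1/|dy|=1.1547
    cross x-line → (5,2), t=0.3400
    cross y-line → (5,1), t=0.7621
    cross y-line → (5,0), t=1.9168 (wall)
  → r_1 = 1.9168
beam 2: φ=0°, α=330°
  d=(0.8660,-0.5000)  start (6,2)  tX=0.9584 tY=1.3200  stride 1/|dx|=1.1547 1/|dy|=2.0000
    cross x-line → (7,2), t=0.9584 (wall)
  → r_2 = 0.9584
beam 3: φ=90°, α=60°
  d=(0.5000,0.8660)  start (6,2)  tX=1.6600 tY=0.3926  stride 1/|dx|=2.0000 1/|dy|=1.1547
    cross y-line → (6,3), t=0.3926
    cross y-line → (6,4), t=1.5473
    cross x-line → (7,4), t=1.6600 (wall)
  → r_3 = 1.6600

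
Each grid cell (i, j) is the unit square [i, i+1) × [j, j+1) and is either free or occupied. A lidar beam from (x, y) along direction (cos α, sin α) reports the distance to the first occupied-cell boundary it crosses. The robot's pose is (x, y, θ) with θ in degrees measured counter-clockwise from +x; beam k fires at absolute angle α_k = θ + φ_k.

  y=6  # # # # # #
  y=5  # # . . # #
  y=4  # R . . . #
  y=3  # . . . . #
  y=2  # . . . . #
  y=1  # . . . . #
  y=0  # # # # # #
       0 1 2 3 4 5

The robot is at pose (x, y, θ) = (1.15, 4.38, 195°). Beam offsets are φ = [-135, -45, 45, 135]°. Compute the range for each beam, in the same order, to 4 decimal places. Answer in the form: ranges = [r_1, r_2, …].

ranges = [0.7159, 0.1732, 0.3000, 4.4456]

beam 1: φ=-135°, α=60°
  direction (0.5000, 0.8660); cell (1,4); t to first gridline: x 1.7000, y 0.7159 (then +2.0000 / +1.1547)
    (1,5) via y @ 0.7159  # hit
  → r_1 = 0.7159
beam 2: φ=-45°, α=150°
  direction (-0.8660, 0.5000); cell (1,4); t to first gridline: x 0.1732, y 1.2400 (then +1.1547 / +2.0000)
    (0,4) via x @ 0.1732  # hit
  → r_2 = 0.1732
beam 3: φ=45°, α=240°
  direction (-0.5000, -0.8660); cell (1,4); t to first gridline: x 0.3000, y 0.4388 (then +2.0000 / +1.1547)
    (0,4) via x @ 0.3000  # hit
  → r_3 = 0.3000
beam 4: φ=135°, α=330°
  direction (0.8660, -0.5000); cell (1,4); t to first gridline: x 0.9815, y 0.7600 (then +1.1547 / +2.0000)
    (1,3) via y @ 0.7600
    (2,3) via x @ 0.9815
    (3,3) via x @ 2.1362
    (3,2) via y @ 2.7600
    (4,2) via x @ 3.2909
    (5,2) via x @ 4.4456  # hit
  → r_4 = 4.4456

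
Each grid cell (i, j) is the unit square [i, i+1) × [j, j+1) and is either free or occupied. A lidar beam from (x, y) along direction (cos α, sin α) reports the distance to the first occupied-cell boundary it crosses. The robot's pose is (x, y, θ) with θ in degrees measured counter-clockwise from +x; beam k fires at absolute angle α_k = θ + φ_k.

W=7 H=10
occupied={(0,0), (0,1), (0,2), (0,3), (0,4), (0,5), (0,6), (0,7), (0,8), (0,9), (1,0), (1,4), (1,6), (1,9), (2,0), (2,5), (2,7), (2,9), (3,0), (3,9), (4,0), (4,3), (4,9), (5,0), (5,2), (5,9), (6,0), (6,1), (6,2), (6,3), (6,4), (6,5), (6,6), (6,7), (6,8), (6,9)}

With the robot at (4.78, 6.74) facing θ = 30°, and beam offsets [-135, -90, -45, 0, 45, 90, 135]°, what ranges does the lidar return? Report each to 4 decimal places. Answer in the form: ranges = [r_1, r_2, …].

beam 1: φ=-135°, α=255°
  dir = (cos 255°, sin 255°) = (-0.2588, -0.9659); from cell (4,6)
  next x-line at t=3.0137, next y-line at t=0.7661; Δt_x=3.8637, Δt_y=1.0353
    y: enter (4,5) at t=0.7661
    y: enter (4,4) at t=1.8014
    y: enter (4,3) at t=2.8367 ← occupied
  → r_1 = 2.8367
beam 2: φ=-90°, α=300°
  dir = (cos 300°, sin 300°) = (0.5000, -0.8660); from cell (4,6)
  next x-line at t=0.4400, next y-line at t=0.8545; Δt_x=2.0000, Δt_y=1.1547
    x: enter (5,6) at t=0.4400
    y: enter (5,5) at t=0.8545
    y: enter (5,4) at t=2.0092
    x: enter (6,4) at t=2.4400 ← occupied
  → r_2 = 2.4400
beam 3: φ=-45°, α=345°
  dir = (cos 345°, sin 345°) = (0.9659, -0.2588); from cell (4,6)
  next x-line at t=0.2278, next y-line at t=2.8591; Δt_x=1.0353, Δt_y=3.8637
    x: enter (5,6) at t=0.2278
    x: enter (6,6) at t=1.2630 ← occupied
  → r_3 = 1.2630
beam 4: φ=0°, α=30°
  dir = (cos 30°, sin 30°) = (0.8660, 0.5000); from cell (4,6)
  next x-line at t=0.2540, next y-line at t=0.5200; Δt_x=1.1547, Δt_y=2.0000
    x: enter (5,6) at t=0.2540
    y: enter (5,7) at t=0.5200
    x: enter (6,7) at t=1.4087 ← occupied
  → r_4 = 1.4087
beam 5: φ=45°, α=75°
  dir = (cos 75°, sin 75°) = (0.2588, 0.9659); from cell (4,6)
  next x-line at t=0.8500, next y-line at t=0.2692; Δt_x=3.8637, Δt_y=1.0353
    y: enter (4,7) at t=0.2692
    x: enter (5,7) at t=0.8500
    y: enter (5,8) at t=1.3044
    y: enter (5,9) at t=2.3397 ← occupied
  → r_5 = 2.3397
beam 6: φ=90°, α=120°
  dir = (cos 120°, sin 120°) = (-0.5000, 0.8660); from cell (4,6)
  next x-line at t=1.5600, next y-line at t=0.3002; Δt_x=2.0000, Δt_y=1.1547
    y: enter (4,7) at t=0.3002
    y: enter (4,8) at t=1.4549
    x: enter (3,8) at t=1.5600
    y: enter (3,9) at t=2.6096 ← occupied
  → r_6 = 2.6096
beam 7: φ=135°, α=165°
  dir = (cos 165°, sin 165°) = (-0.9659, 0.2588); from cell (4,6)
  next x-line at t=0.8075, next y-line at t=1.0046; Δt_x=1.0353, Δt_y=3.8637
    x: enter (3,6) at t=0.8075
    y: enter (3,7) at t=1.0046
    x: enter (2,7) at t=1.8428 ← occupied
  → r_7 = 1.8428

ranges = [2.8367, 2.4400, 1.2630, 1.4087, 2.3397, 2.6096, 1.8428]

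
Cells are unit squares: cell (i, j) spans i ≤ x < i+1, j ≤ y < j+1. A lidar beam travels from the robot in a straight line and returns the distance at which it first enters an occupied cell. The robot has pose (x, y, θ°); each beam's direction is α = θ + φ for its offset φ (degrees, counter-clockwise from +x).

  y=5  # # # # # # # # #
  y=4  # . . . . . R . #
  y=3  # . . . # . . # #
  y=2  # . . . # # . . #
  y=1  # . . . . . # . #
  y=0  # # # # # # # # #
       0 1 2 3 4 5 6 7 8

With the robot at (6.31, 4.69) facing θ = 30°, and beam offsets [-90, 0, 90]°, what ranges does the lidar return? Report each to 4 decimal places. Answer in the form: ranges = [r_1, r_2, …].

beam 1: φ=-90°, α=300°
  cosα=0.5000 sinα=-0.8660 | (6,4) | tMaxX 1.3800 tMaxY 0.7967 | tΔX 2.0000 tΔY 1.1547
    t=0.7967 [y] (6,3)
    t=1.3800 [x] (7,3) — stop
  → r_1 = 1.3800
beam 2: φ=0°, α=30°
  cosα=0.8660 sinα=0.5000 | (6,4) | tMaxX 0.7967 tMaxY 0.6200 | tΔX 1.1547 tΔY 2.0000
    t=0.6200 [y] (6,5) — stop
  → r_2 = 0.6200
beam 3: φ=90°, α=120°
  cosα=-0.5000 sinα=0.8660 | (6,4) | tMaxX 0.6200 tMaxY 0.3580 | tΔX 2.0000 tΔY 1.1547
    t=0.3580 [y] (6,5) — stop
  → r_3 = 0.3580

ranges = [1.3800, 0.6200, 0.3580]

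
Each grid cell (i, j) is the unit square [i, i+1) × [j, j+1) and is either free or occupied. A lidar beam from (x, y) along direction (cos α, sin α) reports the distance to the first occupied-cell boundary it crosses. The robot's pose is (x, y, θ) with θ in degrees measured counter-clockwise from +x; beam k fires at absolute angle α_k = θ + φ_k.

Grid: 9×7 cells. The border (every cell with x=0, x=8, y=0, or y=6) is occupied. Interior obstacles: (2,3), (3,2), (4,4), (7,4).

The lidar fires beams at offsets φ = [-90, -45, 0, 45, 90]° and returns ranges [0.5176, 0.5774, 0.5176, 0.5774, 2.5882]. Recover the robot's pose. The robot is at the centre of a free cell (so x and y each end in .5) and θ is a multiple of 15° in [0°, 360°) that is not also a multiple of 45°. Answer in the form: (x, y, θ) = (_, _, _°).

Enumerate (i+0.5, j+0.5, θ) over the 31 free cells and 16 admissible headings. For each, cast all 5 beams and compare to the given ranges.
  (3.5, 5.5, 165°): beam 3 = 1.9319 ≠ 0.5176 ✗
  (2.5, 5.5, 15°): beam 1 = 1.5529 ≠ 0.5176 ✗
  (1.5, 2.5, 150°): beam 1 = 1.0000 ≠ 0.5176 ✗
  …
  (7.5, 3.5, 75°): r_1=0.5176, r_2=0.5774, r_3=0.5176, r_4=0.5774, r_5=2.5882 — all match ✓
No second candidate reproduces the full scan.

(x, y, θ) = (7.5, 3.5, 75°)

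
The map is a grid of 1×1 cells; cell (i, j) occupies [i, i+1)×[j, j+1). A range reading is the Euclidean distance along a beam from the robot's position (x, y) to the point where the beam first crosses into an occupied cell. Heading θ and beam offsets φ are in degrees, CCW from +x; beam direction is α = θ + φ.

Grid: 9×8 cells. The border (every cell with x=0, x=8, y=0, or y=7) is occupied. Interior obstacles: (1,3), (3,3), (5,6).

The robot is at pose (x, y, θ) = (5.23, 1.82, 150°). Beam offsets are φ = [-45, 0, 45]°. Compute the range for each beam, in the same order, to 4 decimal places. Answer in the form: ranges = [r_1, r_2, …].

beam 1: φ=-45°, α=105°
  d=(-0.2588,0.9659)  start (5,1)  tX=0.8887 tY=0.1863  stride 1/|dx|=3.8637 1/|dy|=1.0353
    cross y-line → (5,2), t=0.1863
    cross x-line → (4,2), t=0.8887
    cross y-line → (4,3), t=1.2216
    cross y-line → (4,4), t=2.2569
    cross y-line → (4,5), t=3.2922
    cross y-line → (4,6), t=4.3275
    cross x-line → (3,6), t=4.7524
    cross y-line → (3,7), t=5.3627 (wall)
  → r_1 = 5.3627
beam 2: φ=0°, α=150°
  d=(-0.8660,0.5000)  start (5,1)  tX=0.2656 tY=0.3600  stride 1/|dx|=1.1547 1/|dy|=2.0000
    cross x-line → (4,1), t=0.2656
    cross y-line → (4,2), t=0.3600
    cross x-line → (3,2), t=1.4203
    cross y-line → (3,3), t=2.3600 (wall)
  → r_2 = 2.3600
beam 3: φ=45°, α=195°
  d=(-0.9659,-0.2588)  start (5,1)  tX=0.2381 tY=3.1682  stride 1/|dx|=1.0353 1/|dy|=3.8637
    cross x-line → (4,1), t=0.2381
    cross x-line → (3,1), t=1.2734
    cross x-line → (2,1), t=2.3087
    cross y-line → (2,0), t=3.1682 (wall)
  → r_3 = 3.1682

ranges = [5.3627, 2.3600, 3.1682]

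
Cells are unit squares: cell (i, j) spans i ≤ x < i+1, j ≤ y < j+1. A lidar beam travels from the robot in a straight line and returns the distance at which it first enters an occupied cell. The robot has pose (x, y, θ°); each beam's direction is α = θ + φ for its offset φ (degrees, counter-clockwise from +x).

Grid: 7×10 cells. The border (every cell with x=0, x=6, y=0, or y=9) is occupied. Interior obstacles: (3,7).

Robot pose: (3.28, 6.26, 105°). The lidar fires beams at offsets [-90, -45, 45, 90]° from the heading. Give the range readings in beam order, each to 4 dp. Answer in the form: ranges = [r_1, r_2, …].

ranges = [2.8160, 0.8545, 2.6327, 2.3604]

beam 1: φ=-90°, α=15°
  dir = (cos 15°, sin 15°) = (0.9659, 0.2588); from cell (3,6)
  next x-line at t=0.7454, next y-line at t=2.8591; Δt_x=1.0353, Δt_y=3.8637
    x: enter (4,6) at t=0.7454
    x: enter (5,6) at t=1.7807
    x: enter (6,6) at t=2.8160 ← occupied
  → r_1 = 2.8160
beam 2: φ=-45°, α=60°
  dir = (cos 60°, sin 60°) = (0.5000, 0.8660); from cell (3,6)
  next x-line at t=1.4400, next y-line at t=0.8545; Δt_x=2.0000, Δt_y=1.1547
    y: enter (3,7) at t=0.8545 ← occupied
  → r_2 = 0.8545
beam 3: φ=45°, α=150°
  dir = (cos 150°, sin 150°) = (-0.8660, 0.5000); from cell (3,6)
  next x-line at t=0.3233, next y-line at t=1.4800; Δt_x=1.1547, Δt_y=2.0000
    x: enter (2,6) at t=0.3233
    x: enter (1,6) at t=1.4780
    y: enter (1,7) at t=1.4800
    x: enter (0,7) at t=2.6327 ← occupied
  → r_3 = 2.6327
beam 4: φ=90°, α=195°
  dir = (cos 195°, sin 195°) = (-0.9659, -0.2588); from cell (3,6)
  next x-line at t=0.2899, next y-line at t=1.0046; Δt_x=1.0353, Δt_y=3.8637
    x: enter (2,6) at t=0.2899
    y: enter (2,5) at t=1.0046
    x: enter (1,5) at t=1.3252
    x: enter (0,5) at t=2.3604 ← occupied
  → r_4 = 2.3604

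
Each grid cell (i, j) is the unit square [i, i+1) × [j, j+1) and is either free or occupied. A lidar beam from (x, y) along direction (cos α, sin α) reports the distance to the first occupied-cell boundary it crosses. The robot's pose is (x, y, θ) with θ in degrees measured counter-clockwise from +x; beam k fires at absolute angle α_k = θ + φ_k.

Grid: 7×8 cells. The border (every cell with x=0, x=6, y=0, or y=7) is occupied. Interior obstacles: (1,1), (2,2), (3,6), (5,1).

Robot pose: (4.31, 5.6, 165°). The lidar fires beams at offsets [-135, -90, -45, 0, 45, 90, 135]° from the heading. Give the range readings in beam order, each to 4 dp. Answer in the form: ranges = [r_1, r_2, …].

ranges = [1.9514, 1.4494, 0.6200, 3.4268, 3.8221, 4.7623, 3.3800]

beam 1: φ=-135°, α=30°
  cosα=0.8660 sinα=0.5000 | (4,5) | tMaxX 0.7967 tMaxY 0.8000 | tΔX 1.1547 tΔY 2.0000
    t=0.7967 [x] (5,5)
    t=0.8000 [y] (5,6)
    t=1.9514 [x] (6,6) — stop
  → r_1 = 1.9514
beam 2: φ=-90°, α=75°
  cosα=0.2588 sinα=0.9659 | (4,5) | tMaxX 2.6660 tMaxY 0.4141 | tΔX 3.8637 tΔY 1.0353
    t=0.4141 [y] (4,6)
    t=1.4494 [y] (4,7) — stop
  → r_2 = 1.4494
beam 3: φ=-45°, α=120°
  cosα=-0.5000 sinα=0.8660 | (4,5) | tMaxX 0.6200 tMaxY 0.4619 | tΔX 2.0000 tΔY 1.1547
    t=0.4619 [y] (4,6)
    t=0.6200 [x] (3,6) — stop
  → r_3 = 0.6200
beam 4: φ=0°, α=165°
  cosα=-0.9659 sinα=0.2588 | (4,5) | tMaxX 0.3209 tMaxY 1.5455 | tΔX 1.0353 tΔY 3.8637
    t=0.3209 [x] (3,5)
    t=1.3562 [x] (2,5)
    t=1.5455 [y] (2,6)
    t=2.3915 [x] (1,6)
    t=3.4268 [x] (0,6) — stop
  → r_4 = 3.4268
beam 5: φ=45°, α=210°
  cosα=-0.8660 sinα=-0.5000 | (4,5) | tMaxX 0.3580 tMaxY 1.2000 | tΔX 1.1547 tΔY 2.0000
    t=0.3580 [x] (3,5)
    t=1.2000 [y] (3,4)
    t=1.5127 [x] (2,4)
    t=2.6674 [x] (1,4)
    t=3.2000 [y] (1,3)
    t=3.8221 [x] (0,3) — stop
  → r_5 = 3.8221
beam 6: φ=90°, α=255°
  cosα=-0.2588 sinα=-0.9659 | (4,5) | tMaxX 1.1977 tMaxY 0.6212 | tΔX 3.8637 tΔY 1.0353
    t=0.6212 [y] (4,4)
    t=1.1977 [x] (3,4)
    t=1.6564 [y] (3,3)
    t=2.6917 [y] (3,2)
    t=3.7270 [y] (3,1)
    t=4.7623 [y] (3,0) — stop
  → r_6 = 4.7623
beam 7: φ=135°, α=300°
  cosα=0.5000 sinα=-0.8660 | (4,5) | tMaxX 1.3800 tMaxY 0.6928 | tΔX 2.0000 tΔY 1.1547
    t=0.6928 [y] (4,4)
    t=1.3800 [x] (5,4)
    t=1.8475 [y] (5,3)
    t=3.0022 [y] (5,2)
    t=3.3800 [x] (6,2) — stop
  → r_7 = 3.3800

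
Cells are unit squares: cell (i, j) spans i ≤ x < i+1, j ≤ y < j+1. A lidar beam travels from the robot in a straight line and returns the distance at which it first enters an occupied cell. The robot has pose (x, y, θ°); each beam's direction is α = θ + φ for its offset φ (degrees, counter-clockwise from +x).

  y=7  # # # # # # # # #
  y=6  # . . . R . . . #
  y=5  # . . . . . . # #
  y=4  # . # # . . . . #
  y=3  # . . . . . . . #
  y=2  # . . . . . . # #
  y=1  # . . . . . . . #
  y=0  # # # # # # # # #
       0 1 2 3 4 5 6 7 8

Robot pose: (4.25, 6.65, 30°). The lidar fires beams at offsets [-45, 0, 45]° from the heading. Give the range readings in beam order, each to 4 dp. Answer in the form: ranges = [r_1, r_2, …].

beam 1: φ=-45°, α=345°
  dir = (cos 345°, sin 345°) = (0.9659, -0.2588); from cell (4,6)
  next x-line at t=0.7765, next y-line at t=2.5114; Δt_x=1.0353, Δt_y=3.8637
    x: enter (5,6) at t=0.7765
    x: enter (6,6) at t=1.8117
    y: enter (6,5) at t=2.5114
    x: enter (7,5) at t=2.8470 ← occupied
  → r_1 = 2.8470
beam 2: φ=0°, α=30°
  dir = (cos 30°, sin 30°) = (0.8660, 0.5000); from cell (4,6)
  next x-line at t=0.8660, next y-line at t=0.7000; Δt_x=1.1547, Δt_y=2.0000
    y: enter (4,7) at t=0.7000 ← occupied
  → r_2 = 0.7000
beam 3: φ=45°, α=75°
  dir = (cos 75°, sin 75°) = (0.2588, 0.9659); from cell (4,6)
  next x-line at t=2.8978, next y-line at t=0.3623; Δt_x=3.8637, Δt_y=1.0353
    y: enter (4,7) at t=0.3623 ← occupied
  → r_3 = 0.3623

ranges = [2.8470, 0.7000, 0.3623]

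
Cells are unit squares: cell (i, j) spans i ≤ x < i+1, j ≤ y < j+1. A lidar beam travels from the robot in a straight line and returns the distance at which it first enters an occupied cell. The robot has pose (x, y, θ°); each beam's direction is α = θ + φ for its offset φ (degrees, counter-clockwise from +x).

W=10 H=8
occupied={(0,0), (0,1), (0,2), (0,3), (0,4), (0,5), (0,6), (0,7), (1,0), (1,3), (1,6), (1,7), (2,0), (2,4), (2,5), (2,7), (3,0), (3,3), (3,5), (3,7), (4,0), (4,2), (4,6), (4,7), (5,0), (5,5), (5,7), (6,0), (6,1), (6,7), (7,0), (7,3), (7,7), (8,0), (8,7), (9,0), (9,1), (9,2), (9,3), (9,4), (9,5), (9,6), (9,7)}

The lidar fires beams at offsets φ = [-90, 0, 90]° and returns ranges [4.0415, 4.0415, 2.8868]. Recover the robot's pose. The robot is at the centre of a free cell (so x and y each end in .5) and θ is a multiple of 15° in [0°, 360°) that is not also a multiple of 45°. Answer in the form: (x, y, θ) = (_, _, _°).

The pose lattice has 37·16 = 592 candidates. Test each by forward raycasting.
  (2.5, 2.5, 165°): beam 1 = 1.5529 ≠ 4.0415 ✗
  (3.5, 6.5, 120°): beam 1 = 0.5774 ≠ 4.0415 ✗
  (8.5, 6.5, 165°): beam 1 = 0.5176 ≠ 4.0415 ✗
  …
  (5.5, 3.5, 60°): r_1=4.0415, r_2=4.0415, r_3=2.8868 — all match ✓
Only this pose fits every beam.

(x, y, θ) = (5.5, 3.5, 60°)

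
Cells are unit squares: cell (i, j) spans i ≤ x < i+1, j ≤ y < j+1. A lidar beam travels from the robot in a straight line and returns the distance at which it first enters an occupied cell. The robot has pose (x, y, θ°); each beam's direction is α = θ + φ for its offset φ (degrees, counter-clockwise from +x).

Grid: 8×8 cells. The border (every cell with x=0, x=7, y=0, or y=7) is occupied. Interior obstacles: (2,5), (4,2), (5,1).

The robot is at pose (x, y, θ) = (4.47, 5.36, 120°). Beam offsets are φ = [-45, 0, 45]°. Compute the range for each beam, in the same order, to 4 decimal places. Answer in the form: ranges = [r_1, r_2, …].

beam 1: φ=-45°, α=75°
  direction (0.2588, 0.9659); cell (4,5); t to first gridline: x 2.0478, y 0.6626 (then +3.8637 / +1.0353)
    (4,6) via y @ 0.6626
    (4,7) via y @ 1.6979  # hit
  → r_1 = 1.6979
beam 2: φ=0°, α=120°
  direction (-0.5000, 0.8660); cell (4,5); t to first gridline: x 0.9400, y 0.7390 (then +2.0000 / +1.1547)
    (4,6) via y @ 0.7390
    (3,6) via x @ 0.9400
    (3,7) via y @ 1.8937  # hit
  → r_2 = 1.8937
beam 3: φ=45°, α=165°
  direction (-0.9659, 0.2588); cell (4,5); t to first gridline: x 0.4866, y 2.4728 (then +1.0353 / +3.8637)
    (3,5) via x @ 0.4866
    (2,5) via x @ 1.5219  # hit
  → r_3 = 1.5219

ranges = [1.6979, 1.8937, 1.5219]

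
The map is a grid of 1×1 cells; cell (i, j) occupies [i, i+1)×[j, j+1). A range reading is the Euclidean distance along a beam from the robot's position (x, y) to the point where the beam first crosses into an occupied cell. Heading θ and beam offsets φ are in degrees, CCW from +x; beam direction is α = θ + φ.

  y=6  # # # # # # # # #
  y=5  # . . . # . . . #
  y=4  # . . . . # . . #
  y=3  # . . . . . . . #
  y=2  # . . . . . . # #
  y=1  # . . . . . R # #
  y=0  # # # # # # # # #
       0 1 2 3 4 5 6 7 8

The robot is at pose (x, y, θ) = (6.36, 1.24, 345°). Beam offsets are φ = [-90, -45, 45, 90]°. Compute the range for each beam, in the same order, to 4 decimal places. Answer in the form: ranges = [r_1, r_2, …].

beam 1: φ=-90°, α=255°
  d=(-0.2588,-0.9659)  start (6,1)  tX=1.3909 tY=0.2485  stride 1/|dx|=3.8637 1/|dy|=1.0353
    cross y-line → (6,0), t=0.2485 (wall)
  → r_1 = 0.2485
beam 2: φ=-45°, α=300°
  d=(0.5000,-0.8660)  start (6,1)  tX=1.2800 tY=0.2771  stride 1/|dx|=2.0000 1/|dy|=1.1547
    cross y-line → (6,0), t=0.2771 (wall)
  → r_2 = 0.2771
beam 3: φ=45°, α=30°
  d=(0.8660,0.5000)  start (6,1)  tX=0.7390 tY=1.5200  stride 1/|dx|=1.1547 1/|dy|=2.0000
    cross x-line → (7,1), t=0.7390 (wall)
  → r_3 = 0.7390
beam 4: φ=90°, α=75°
  d=(0.2588,0.9659)  start (6,1)  tX=2.4728 tY=0.7868  stride 1/|dx|=3.8637 1/|dy|=1.0353
    cross y-line → (6,2), t=0.7868
    cross y-line → (6,3), t=1.8221
    cross x-line → (7,3), t=2.4728
    cross y-line → (7,4), t=2.8574
    cross y-line → (7,5), t=3.8926
    cross y-line → (7,6), t=4.9279 (wall)
  → r_4 = 4.9279

ranges = [0.2485, 0.2771, 0.7390, 4.9279]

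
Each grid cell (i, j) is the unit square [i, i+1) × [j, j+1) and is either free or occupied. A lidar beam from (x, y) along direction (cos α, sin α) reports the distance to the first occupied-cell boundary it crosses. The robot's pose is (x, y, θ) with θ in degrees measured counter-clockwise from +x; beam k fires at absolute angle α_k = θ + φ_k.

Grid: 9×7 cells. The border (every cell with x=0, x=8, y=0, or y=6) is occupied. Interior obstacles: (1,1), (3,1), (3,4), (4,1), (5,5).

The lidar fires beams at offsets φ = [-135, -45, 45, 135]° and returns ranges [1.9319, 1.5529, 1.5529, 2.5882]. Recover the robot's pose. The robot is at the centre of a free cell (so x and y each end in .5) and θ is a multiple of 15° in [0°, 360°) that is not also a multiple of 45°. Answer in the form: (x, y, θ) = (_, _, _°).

The pose lattice has 30·16 = 480 candidates. Test each by forward raycasting.
  (5.5, 4.5, 105°): beam 1 = 2.8868 ≠ 1.9319 ✗
  (4.5, 3.5, 30°): beam 1 = 1.5529 ≠ 1.9319 ✗
  (2.5, 3.5, 345°): beam 1 = 1.7321 ≠ 1.9319 ✗
  …
  (6.5, 2.5, 330°): r_1=1.9319, r_2=1.5529, r_3=1.5529, r_4=2.5882 — all match ✓
Only this pose fits every beam.

(x, y, θ) = (6.5, 2.5, 330°)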